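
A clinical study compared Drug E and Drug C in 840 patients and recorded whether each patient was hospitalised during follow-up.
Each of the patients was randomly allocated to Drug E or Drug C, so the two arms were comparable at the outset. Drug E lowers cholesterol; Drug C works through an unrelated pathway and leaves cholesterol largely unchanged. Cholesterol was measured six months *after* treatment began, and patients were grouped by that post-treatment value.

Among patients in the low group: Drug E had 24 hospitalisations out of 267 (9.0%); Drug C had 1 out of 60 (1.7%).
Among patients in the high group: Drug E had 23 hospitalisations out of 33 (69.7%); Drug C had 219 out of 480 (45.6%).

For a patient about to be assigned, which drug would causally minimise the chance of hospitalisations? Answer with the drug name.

Drug C is lower inside every cholesterol stratum but Drug E is lower in aggregate. Whether to stratify depends on how cholesterol relates to the drug.
Cholesterol here is a post-treatment variable shaped by the drug; conditioning on it would introduce bias rather than remove it. The overall comparison is the causal one.
Pooled: Drug E 15.7% vs Drug C 40.7%; Drug E is lower overall.

Drug E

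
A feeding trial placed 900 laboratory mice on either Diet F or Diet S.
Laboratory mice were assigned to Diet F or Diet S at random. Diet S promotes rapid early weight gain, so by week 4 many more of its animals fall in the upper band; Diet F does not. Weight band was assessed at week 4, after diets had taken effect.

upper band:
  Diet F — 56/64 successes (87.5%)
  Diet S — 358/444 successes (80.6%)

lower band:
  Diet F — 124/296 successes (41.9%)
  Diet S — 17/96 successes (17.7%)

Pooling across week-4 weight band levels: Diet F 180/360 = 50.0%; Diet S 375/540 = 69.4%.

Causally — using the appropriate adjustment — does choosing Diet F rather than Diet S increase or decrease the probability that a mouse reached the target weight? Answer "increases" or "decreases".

The distribution of week-4 weight band is itself part of what the diet does — it is an intermediate outcome. Holding it fixed would remove that part of the effect; the total effect is the pooled difference.
Pooled: Diet F 50.0% vs Diet S 69.4%; Diet S is higher overall.

decreases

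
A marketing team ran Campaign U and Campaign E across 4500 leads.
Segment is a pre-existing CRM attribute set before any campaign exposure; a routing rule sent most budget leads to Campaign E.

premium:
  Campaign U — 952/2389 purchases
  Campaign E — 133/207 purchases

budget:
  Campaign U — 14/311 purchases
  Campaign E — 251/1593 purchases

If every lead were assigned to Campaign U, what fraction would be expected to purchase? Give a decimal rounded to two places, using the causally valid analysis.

0.25

Nothing the campaign does changes customer segment; the imbalance is an allocation artefact. With customer segment also predicting the outcome, the pooled figure is confounded, and the within-stratum comparison is the causal one.
Standardising Campaign U to the population customer segment mix: 0.577·952/2389 + 0.423·14/311 = 0.249.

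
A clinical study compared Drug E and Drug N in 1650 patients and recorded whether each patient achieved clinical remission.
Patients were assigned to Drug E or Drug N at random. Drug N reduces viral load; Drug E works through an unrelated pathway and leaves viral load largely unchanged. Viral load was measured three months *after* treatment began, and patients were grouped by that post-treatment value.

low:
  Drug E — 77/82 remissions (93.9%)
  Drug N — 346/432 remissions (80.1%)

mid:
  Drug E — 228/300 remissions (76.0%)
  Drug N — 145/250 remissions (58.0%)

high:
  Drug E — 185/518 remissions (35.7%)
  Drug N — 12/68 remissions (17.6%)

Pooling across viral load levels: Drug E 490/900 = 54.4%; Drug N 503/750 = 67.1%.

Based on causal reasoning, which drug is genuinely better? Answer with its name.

The viral load-specific comparison favours Drug E throughout, but the pooled figures favour Drug N. The question is whether to condition on viral load.
The distribution of viral load is itself part of what the drug does — it is an intermediate outcome. Holding it fixed would remove that part of the effect; the total effect is the pooled difference.
Pooled: Drug E 54.4% vs Drug N 67.1%; Drug N is higher overall.

Drug N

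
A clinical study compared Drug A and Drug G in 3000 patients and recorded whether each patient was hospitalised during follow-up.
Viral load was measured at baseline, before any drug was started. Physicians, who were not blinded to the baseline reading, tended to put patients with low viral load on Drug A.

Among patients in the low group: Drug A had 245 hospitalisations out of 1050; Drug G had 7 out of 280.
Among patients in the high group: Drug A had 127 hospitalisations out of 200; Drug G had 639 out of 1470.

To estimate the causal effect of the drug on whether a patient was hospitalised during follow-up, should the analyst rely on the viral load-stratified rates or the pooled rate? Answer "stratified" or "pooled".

stratified

The imbalance in viral load arose from how patients were allocated, not from anything the drug did; and viral load independently affects the outcome. The pooled gap is confounded — condition on viral load.
Within each level — low: 23.3% vs 2.5%; high: 63.5% vs 43.5% — Drug G is lower every time.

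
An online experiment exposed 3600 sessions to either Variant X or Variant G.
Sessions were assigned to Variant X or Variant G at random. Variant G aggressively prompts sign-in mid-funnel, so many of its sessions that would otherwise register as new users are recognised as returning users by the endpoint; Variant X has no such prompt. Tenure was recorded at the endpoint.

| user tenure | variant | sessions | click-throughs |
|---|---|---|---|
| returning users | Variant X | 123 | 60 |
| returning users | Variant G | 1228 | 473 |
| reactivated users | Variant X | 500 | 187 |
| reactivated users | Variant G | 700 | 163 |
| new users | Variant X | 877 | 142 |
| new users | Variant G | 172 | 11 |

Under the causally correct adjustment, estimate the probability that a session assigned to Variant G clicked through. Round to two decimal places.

The user tenure-specific comparison favours Variant X throughout, but the pooled figures favour Variant G. The question is whether to condition on user tenure.
Because the variant influences user tenure, user tenure is a post-treatment mediator, not a confounder. Stratifying on it would bias the estimate; the causal effect is the crude pooled difference.
So P(outcome | do(Variant G)) is just the pooled rate for Variant G: 647/2100 = 0.308.

0.31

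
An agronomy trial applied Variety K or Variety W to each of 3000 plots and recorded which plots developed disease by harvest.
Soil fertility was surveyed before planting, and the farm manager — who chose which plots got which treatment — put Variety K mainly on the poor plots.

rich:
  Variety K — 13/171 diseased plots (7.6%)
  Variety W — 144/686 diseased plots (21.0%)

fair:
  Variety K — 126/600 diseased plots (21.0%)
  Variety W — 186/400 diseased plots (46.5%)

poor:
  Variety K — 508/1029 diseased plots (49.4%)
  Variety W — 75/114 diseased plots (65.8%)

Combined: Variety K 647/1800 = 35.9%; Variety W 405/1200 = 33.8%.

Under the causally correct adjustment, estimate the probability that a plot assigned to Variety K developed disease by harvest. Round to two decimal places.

Variety K is lower inside every soil fertility stratum but Variety W is lower in aggregate. Whether to stratify depends on how soil fertility relates to the variety.
Since soil fertility is a pre-existing factor (not a product of the variety) and it affects the outcome on its own, it is a confounder. The stratified rates, not the pooled rate, identify the causal effect.
Standardising Variety K to the population soil fertility mix: 0.286·13/171 + 0.333·126/600 + 0.381·508/1029 = 0.280.

0.28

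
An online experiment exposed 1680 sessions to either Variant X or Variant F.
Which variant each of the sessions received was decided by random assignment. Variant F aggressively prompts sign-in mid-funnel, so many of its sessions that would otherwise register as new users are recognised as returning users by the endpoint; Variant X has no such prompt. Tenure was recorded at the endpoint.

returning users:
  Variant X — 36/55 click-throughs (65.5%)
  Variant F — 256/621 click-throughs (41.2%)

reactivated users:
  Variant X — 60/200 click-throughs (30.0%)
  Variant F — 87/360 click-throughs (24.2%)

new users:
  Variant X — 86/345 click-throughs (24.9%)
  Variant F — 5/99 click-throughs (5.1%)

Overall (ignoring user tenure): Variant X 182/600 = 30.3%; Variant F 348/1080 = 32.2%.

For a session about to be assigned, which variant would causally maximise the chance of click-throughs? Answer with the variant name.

Variant F

The stratified and pooled comparisons disagree (Variant X wins within each user tenure; Variant F wins overall), so the answer turns on the causal role of user tenure.
User tenure is recorded after the variant and is itself shifted by it — it sits on the causal path from variant to outcome. Conditioning on a mediator would strip out part of the effect we want; the pooled comparison gives the total causal effect.
Pooled: Variant X 30.3% vs Variant F 32.2%; Variant F is higher overall.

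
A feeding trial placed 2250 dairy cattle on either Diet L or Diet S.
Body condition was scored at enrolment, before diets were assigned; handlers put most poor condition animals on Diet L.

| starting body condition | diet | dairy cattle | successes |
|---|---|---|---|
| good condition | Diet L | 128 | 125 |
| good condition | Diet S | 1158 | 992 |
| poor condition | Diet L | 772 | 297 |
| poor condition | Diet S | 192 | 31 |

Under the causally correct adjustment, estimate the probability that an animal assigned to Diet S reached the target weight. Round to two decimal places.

Starting body condition is set before the diet has any effect — it is not caused by the diet — and it independently drives the outcome. That makes it a confounder, so the causal comparison is within starting body condition levels.
Standardising Diet S to the population starting body condition mix: 0.572·992/1158 + 0.428·31/192 = 0.559.

0.56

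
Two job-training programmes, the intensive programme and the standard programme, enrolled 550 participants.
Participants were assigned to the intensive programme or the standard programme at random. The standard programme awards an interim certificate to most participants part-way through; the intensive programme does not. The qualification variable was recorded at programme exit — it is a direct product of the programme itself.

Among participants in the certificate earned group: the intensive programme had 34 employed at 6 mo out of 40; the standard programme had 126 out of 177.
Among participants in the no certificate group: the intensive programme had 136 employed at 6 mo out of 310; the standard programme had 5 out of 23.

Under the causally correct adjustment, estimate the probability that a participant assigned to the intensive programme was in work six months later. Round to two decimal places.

0.49

The stratified and pooled comparisons disagree (the intensive programme wins within each qualification attained during the programme; the standard programme wins overall), so the answer turns on the causal role of qualification attained during the programme.
Qualification attained during the programme is downstream of the programme. One should not condition on a consequence of treatment, so the overall rates are the right comparison.
So P(outcome | do(the intensive programme)) is just the pooled rate for the intensive programme: 170/350 = 0.486.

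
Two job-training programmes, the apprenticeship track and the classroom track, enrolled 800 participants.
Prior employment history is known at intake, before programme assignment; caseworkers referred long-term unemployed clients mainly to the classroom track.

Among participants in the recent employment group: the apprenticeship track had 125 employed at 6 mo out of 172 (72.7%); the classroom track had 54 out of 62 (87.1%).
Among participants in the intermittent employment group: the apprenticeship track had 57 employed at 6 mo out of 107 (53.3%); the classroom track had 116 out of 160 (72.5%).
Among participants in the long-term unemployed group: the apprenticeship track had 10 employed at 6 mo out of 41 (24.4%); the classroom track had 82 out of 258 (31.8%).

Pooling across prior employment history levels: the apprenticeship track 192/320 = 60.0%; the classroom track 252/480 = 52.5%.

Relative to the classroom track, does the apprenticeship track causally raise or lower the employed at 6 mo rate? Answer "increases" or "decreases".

Within every prior employment history level the classroom track has the higher rate, yet pooled the apprenticeship track does — Simpson's reversal.
Prior employment history is set before the programme has any effect — it is not caused by the programme — and it independently drives the outcome. That makes it a confounder, so the causal comparison is within prior employment history levels.
Within each level — recent employment: 72.7% vs 87.1%; intermittent employment: 53.3% vs 72.5%; long-term unemployed: 24.4% vs 31.8% — the classroom track is higher every time.

decreases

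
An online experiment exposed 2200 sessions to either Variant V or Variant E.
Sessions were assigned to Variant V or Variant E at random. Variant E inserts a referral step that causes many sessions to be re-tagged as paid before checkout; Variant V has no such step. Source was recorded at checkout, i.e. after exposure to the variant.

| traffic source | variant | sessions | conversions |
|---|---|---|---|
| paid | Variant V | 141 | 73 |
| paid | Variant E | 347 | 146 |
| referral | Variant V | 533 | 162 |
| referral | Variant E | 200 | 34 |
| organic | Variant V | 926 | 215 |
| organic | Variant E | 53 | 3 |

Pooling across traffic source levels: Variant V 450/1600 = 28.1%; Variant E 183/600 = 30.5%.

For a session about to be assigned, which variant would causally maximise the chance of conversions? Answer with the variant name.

Stratifying would compare variants among sessions the variants themselves sorted into traffic source groups — a form of selection on an intermediate. The unconditioned pooled rates give the total causal effect.
Pooled: Variant V 28.1% vs Variant E 30.5%; Variant E is higher overall.

Variant E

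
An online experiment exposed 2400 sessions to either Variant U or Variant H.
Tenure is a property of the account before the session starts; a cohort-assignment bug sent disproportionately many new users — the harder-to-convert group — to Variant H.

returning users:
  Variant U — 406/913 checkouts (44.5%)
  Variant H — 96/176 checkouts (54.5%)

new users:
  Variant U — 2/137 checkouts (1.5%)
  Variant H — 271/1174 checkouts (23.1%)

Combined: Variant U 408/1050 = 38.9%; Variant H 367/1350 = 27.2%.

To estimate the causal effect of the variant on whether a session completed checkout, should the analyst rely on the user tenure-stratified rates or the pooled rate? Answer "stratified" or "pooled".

stratified

User tenure differs across variants for reasons unrelated to any effect of the variant itself, and it separately predicts the outcome — a classic confounder. We must compare within user tenure levels.
Within each level — returning users: 44.5% vs 54.5%; new users: 1.5% vs 23.1% — Variant H is higher every time.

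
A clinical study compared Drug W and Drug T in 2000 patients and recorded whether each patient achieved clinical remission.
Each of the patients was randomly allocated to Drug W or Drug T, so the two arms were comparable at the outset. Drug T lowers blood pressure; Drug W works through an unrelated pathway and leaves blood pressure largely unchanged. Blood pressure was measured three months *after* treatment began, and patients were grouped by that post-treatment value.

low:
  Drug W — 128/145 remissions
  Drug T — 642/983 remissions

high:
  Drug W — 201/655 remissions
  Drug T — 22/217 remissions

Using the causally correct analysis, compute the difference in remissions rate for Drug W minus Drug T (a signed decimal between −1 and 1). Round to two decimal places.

Drug W is higher inside every blood pressure stratum but Drug T is higher in aggregate. Whether to stratify depends on how blood pressure relates to the drug.
Blood pressure here is a post-treatment variable shaped by the drug; conditioning on it would introduce bias rather than remove it. The overall comparison is the causal one.
The causal difference is the pooled difference: 0.411 − 0.553 = -0.142.

-0.14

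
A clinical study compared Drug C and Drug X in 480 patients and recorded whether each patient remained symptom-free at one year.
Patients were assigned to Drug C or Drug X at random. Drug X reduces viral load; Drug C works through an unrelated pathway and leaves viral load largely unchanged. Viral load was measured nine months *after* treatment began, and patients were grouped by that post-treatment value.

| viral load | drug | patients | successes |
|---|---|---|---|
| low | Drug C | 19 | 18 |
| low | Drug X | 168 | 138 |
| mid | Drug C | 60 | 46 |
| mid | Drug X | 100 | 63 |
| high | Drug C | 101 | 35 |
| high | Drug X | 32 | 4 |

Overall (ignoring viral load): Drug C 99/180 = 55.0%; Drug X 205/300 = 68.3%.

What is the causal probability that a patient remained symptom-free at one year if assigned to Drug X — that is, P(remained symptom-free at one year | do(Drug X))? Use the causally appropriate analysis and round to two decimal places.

Drug C is higher inside every viral load stratum but Drug X is higher in aggregate. Whether to stratify depends on how viral load relates to the drug.
Stratifying would compare drugs among patients the drugs themselves sorted into viral load groups — a form of selection on an intermediate. The unconditioned pooled rates give the total causal effect.
So P(outcome | do(Drug X)) is just the pooled rate for Drug X: 205/300 = 0.683.

0.68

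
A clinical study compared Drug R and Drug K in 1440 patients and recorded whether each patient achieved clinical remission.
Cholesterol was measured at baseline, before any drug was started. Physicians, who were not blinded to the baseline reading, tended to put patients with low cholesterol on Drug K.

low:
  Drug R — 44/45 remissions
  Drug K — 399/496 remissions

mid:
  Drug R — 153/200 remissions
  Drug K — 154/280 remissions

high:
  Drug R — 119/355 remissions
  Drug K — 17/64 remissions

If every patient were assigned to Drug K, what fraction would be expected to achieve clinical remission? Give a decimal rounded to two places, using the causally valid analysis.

The cholesterol-specific comparison favours Drug R throughout, but the pooled figures favour Drug K. The question is whether to condition on cholesterol.
Since cholesterol is a pre-existing factor (not a product of the drug) and it affects the outcome on its own, it is a confounder. The stratified rates, not the pooled rate, identify the causal effect.
Standardising Drug K to the population cholesterol mix: 0.376·399/496 + 0.333·154/280 + 0.291·17/64 = 0.563.

0.56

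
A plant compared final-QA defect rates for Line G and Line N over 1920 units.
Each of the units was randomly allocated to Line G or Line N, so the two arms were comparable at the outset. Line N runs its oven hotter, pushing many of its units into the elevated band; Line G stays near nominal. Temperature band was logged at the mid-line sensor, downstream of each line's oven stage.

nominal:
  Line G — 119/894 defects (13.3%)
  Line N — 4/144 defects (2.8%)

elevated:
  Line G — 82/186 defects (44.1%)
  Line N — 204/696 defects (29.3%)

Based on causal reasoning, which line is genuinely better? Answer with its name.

Line G

Within every in-process temperature band level Line N has the lower rate, yet pooled Line G does — Simpson's reversal.
Because the line influences in-process temperature band, in-process temperature band is a post-treatment mediator, not a confounder. Stratifying on it would bias the estimate; the causal effect is the crude pooled difference.
Pooled: Line G 18.6% vs Line N 24.8%; Line G is lower overall.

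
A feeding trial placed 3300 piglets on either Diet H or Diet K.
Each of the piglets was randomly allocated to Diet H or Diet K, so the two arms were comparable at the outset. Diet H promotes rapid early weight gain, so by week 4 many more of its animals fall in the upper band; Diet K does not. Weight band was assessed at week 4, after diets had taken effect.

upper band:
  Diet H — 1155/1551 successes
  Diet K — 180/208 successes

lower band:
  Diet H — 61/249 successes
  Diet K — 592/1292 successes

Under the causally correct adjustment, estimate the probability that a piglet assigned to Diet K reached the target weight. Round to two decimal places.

0.51

Diet K is higher inside every week-4 weight band stratum but Diet H is higher in aggregate. Whether to stratify depends on how week-4 weight band relates to the diet.
Because the diet influences week-4 weight band, week-4 weight band is a post-treatment mediator, not a confounder. Stratifying on it would bias the estimate; the causal effect is the crude pooled difference.
So P(outcome | do(Diet K)) is just the pooled rate for Diet K: 772/1500 = 0.515.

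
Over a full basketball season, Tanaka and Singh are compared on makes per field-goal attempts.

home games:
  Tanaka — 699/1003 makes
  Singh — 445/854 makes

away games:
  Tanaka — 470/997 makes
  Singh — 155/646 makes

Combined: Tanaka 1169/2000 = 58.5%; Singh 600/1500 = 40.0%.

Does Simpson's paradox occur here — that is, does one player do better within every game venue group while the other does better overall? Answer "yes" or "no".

no

Within each game venue level (home games 69.7% vs 52.1%; away games 47.1% vs 24.0%), Tanaka has the higher rate every time. Pooled: 58.5% vs 40.0% — Tanaka has the higher rate overall. They agree.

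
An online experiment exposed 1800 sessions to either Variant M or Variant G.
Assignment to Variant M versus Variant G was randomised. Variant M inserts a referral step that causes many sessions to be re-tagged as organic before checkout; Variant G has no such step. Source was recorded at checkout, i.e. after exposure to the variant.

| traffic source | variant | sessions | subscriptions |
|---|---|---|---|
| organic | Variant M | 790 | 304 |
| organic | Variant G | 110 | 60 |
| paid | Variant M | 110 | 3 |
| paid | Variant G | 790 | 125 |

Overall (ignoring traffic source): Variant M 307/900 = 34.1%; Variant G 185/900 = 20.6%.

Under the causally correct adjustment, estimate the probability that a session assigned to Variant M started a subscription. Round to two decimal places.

Variant G is higher inside every traffic source stratum but Variant M is higher in aggregate. Whether to stratify depends on how traffic source relates to the variant.
Traffic source is downstream of the variant. One should not condition on a consequence of treatment, so the overall rates are the right comparison.
So P(outcome | do(Variant M)) is just the pooled rate for Variant M: 307/900 = 0.341.

0.34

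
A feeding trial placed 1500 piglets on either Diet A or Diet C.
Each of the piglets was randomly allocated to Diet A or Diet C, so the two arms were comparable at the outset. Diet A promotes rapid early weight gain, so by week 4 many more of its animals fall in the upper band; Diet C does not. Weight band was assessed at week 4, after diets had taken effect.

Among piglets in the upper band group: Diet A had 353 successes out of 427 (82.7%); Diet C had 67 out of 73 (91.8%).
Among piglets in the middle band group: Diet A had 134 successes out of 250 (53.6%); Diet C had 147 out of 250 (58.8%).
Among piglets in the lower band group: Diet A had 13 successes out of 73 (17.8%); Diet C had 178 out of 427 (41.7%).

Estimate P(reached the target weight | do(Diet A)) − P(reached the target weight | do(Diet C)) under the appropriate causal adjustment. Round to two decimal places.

+0.14

Week-4 weight band is downstream of the diet. One should not condition on a consequence of treatment, so the overall rates are the right comparison.
The causal difference is the pooled difference: 0.667 − 0.523 = +0.144.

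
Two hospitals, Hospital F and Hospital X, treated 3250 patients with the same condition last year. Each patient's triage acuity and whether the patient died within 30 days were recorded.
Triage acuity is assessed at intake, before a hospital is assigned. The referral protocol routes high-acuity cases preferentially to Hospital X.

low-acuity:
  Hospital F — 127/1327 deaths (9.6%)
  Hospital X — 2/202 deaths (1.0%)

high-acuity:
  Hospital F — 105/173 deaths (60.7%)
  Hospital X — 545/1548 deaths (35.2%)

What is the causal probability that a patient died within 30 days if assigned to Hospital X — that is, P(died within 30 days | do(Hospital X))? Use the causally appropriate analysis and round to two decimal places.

Triage acuity differs across hospitals for reasons unrelated to any effect of the hospital itself, and it separately predicts the outcome — a classic confounder. We must compare within triage acuity levels.
Standardising Hospital X to the population triage acuity mix: 0.470·2/202 + 0.530·545/1548 = 0.191.

0.19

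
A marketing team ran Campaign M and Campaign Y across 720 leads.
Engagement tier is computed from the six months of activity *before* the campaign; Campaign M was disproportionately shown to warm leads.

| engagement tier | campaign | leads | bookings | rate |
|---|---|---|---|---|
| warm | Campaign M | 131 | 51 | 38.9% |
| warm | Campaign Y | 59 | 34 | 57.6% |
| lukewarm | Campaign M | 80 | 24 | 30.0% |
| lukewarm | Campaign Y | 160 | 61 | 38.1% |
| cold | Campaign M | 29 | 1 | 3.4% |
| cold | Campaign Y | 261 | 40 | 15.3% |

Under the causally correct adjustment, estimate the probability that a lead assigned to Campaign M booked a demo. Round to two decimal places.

0.22

Within every engagement tier level Campaign Y has the higher rate, yet pooled Campaign M does — Simpson's reversal.
Engagement tier satisfies the back-door criterion: it is not a descendant of the campaign, and it blocks the spurious path from campaign to outcome. Adjusting for it (i.e., using the within-engagement tier rates) gives the causal effect.
Standardising Campaign M to the population engagement tier mix: 0.264·51/131 + 0.333·24/80 + 0.403·1/29 = 0.217.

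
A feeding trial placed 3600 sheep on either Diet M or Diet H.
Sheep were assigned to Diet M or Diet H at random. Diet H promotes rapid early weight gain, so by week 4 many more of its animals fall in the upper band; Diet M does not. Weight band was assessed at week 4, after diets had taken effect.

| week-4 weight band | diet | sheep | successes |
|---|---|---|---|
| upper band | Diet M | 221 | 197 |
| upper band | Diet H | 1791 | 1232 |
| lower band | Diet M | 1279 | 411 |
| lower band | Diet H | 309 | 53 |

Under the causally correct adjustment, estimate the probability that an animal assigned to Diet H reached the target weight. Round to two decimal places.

0.61

Week-4 weight band lies on the pathway diet → week-4 weight band → outcome, so adjusting for it blocks the indirect effect. For the total causal effect of diet, use the unadjusted pooled rates.
So P(outcome | do(Diet H)) is just the pooled rate for Diet H: 1285/2100 = 0.612.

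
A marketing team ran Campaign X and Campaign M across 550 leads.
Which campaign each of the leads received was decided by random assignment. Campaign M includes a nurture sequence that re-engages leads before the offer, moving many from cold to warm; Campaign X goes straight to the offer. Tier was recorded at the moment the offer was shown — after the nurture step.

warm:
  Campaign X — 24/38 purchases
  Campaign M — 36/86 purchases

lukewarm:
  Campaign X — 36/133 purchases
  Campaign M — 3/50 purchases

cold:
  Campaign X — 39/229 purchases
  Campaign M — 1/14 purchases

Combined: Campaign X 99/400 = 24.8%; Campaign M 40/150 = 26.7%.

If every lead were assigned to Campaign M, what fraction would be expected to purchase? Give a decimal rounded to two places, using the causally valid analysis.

0.27

Engagement tier lies on the pathway campaign → engagement tier → outcome, so adjusting for it blocks the indirect effect. For the total causal effect of campaign, use the unadjusted pooled rates.
So P(outcome | do(Campaign M)) is just the pooled rate for Campaign M: 40/150 = 0.267.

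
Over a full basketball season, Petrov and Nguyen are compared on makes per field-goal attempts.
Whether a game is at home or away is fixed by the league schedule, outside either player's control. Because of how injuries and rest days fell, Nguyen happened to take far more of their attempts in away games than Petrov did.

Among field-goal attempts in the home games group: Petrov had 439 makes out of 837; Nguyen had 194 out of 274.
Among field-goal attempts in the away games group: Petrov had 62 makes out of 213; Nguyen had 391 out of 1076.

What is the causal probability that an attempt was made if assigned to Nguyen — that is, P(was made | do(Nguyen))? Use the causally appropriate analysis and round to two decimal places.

Here game venue is a common cause — it drives both which player a case falls under and the outcome. The crude comparison mixes populations; the stratum-specific rates are the causally relevant ones.
Standardising Nguyen to the population game venue mix: 0.463·194/274 + 0.537·391/1076 = 0.523.

0.52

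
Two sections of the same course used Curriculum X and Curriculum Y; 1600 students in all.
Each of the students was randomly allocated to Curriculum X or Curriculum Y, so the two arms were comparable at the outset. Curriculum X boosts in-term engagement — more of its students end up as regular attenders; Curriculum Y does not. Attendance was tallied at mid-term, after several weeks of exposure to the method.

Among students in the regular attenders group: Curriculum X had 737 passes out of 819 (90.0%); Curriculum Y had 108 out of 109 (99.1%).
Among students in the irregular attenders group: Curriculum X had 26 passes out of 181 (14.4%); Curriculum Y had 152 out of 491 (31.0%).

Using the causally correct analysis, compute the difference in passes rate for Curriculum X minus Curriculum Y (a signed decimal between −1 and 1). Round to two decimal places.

+0.33

The distribution of mid-term attendance is itself part of what the teaching method does — it is an intermediate outcome. Holding it fixed would remove that part of the effect; the total effect is the pooled difference.
The causal difference is the pooled difference: 0.763 − 0.433 = +0.330.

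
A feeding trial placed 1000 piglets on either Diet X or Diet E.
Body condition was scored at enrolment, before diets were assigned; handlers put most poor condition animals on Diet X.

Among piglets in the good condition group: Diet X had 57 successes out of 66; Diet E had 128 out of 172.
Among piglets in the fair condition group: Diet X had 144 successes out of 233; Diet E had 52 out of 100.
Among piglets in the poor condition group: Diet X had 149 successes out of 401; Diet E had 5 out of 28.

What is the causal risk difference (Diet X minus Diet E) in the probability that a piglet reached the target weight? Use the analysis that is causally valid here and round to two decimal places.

+0.14

The stratified and pooled comparisons disagree (Diet X wins within each starting body condition; Diet E wins overall), so the answer turns on the causal role of starting body condition.
Starting body condition differs across diets for reasons unrelated to any effect of the diet itself, and it separately predicts the outcome — a classic confounder. We must compare within starting body condition levels.
Adjusting over the population distribution of starting body condition: 0.238·(0.864−0.744) + 0.333·(0.618−0.520) + 0.429·(0.372−0.179) = +0.144.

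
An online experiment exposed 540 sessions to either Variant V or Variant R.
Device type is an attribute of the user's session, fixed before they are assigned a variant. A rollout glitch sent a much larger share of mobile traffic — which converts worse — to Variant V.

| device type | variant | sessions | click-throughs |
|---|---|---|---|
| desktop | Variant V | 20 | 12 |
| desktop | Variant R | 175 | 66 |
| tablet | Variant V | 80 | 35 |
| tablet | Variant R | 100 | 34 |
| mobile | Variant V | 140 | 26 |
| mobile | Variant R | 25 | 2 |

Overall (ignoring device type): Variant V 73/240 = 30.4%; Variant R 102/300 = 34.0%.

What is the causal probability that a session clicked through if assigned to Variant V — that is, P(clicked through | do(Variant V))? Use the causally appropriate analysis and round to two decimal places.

The imbalance in device type arose from how sessions were allocated, not from anything the variant did; and device type independently affects the outcome. The pooled gap is confounded — condition on device type.
Standardising Variant V to the population device type mix: 0.361·12/20 + 0.333·35/80 + 0.306·26/140 = 0.419.

0.42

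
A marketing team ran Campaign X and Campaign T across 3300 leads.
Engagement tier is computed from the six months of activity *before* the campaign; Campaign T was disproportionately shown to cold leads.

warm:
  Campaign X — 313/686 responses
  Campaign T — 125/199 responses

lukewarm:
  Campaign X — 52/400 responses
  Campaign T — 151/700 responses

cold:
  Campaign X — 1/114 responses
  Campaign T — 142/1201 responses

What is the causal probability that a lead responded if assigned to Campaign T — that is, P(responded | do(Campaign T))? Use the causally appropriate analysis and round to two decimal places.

0.29

Campaign T is higher inside every engagement tier stratum but Campaign X is higher in aggregate. Whether to stratify depends on how engagement tier relates to the campaign.
Nothing the campaign does changes engagement tier; the imbalance is an allocation artefact. With engagement tier also predicting the outcome, the pooled figure is confounded, and the within-stratum comparison is the causal one.
Standardising Campaign T to the population engagement tier mix: 0.268·125/199 + 0.333·151/700 + 0.398·142/1201 = 0.287.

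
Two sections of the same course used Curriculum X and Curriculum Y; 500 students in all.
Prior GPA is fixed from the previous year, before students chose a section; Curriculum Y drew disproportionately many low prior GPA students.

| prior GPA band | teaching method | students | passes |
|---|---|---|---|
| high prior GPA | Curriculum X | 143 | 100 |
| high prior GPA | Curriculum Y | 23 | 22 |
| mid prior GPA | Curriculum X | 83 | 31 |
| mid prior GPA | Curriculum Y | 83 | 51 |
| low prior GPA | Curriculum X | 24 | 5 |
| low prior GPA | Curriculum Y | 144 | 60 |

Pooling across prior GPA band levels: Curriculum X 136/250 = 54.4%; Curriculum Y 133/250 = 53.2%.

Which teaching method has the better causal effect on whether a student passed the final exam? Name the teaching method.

The imbalance in prior GPA band arose from how students were allocated, not from anything the teaching method did; and prior GPA band independently affects the outcome. The pooled gap is confounded — condition on prior GPA band.
Within each level — high prior GPA: 69.9% vs 95.7%; mid prior GPA: 37.3% vs 61.4%; low prior GPA: 20.8% vs 41.7% — Curriculum Y is higher every time.

Curriculum Y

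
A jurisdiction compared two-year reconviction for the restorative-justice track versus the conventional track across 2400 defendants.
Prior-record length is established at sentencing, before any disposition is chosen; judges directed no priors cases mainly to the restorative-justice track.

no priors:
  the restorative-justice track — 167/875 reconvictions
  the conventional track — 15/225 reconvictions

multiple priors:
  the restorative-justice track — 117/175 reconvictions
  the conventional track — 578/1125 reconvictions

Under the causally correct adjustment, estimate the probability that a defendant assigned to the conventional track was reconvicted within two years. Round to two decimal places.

The prior-record length-specific comparison favours the conventional track throughout, but the pooled figures favour the restorative-justice track. The question is whether to condition on prior-record length.
Prior-record length differs across dispositions for reasons unrelated to any effect of the disposition itself, and it separately predicts the outcome — a classic confounder. We must compare within prior-record length levels.
Standardising the conventional track to the population prior-record length mix: 0.458·15/225 + 0.542·578/1125 = 0.309.

0.31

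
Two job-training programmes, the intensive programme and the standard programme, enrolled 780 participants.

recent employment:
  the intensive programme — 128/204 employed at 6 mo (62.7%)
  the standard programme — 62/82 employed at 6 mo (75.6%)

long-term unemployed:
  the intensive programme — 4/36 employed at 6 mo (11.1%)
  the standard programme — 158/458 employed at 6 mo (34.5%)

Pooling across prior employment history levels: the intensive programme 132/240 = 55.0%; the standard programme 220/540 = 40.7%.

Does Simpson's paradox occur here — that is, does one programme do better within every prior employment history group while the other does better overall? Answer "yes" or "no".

yes

Within each prior employment history level (recent employment 62.7% vs 75.6%; long-term unemployed 11.1% vs 34.5%), the standard programme has the higher rate every time. Pooled: 55.0% vs 40.7% — the intensive programme has the higher rate overall. The two comparisons disagree.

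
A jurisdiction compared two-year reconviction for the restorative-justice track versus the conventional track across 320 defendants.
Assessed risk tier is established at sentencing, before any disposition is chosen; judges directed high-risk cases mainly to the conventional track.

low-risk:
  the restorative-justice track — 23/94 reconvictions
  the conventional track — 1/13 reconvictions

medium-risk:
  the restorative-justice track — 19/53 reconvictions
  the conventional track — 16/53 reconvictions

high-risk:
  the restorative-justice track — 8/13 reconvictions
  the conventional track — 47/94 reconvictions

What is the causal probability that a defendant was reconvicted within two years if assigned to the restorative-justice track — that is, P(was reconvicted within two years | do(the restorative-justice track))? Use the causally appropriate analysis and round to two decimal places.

Within every assessed risk tier level the conventional track has the lower rate, yet pooled the restorative-justice track does — Simpson's reversal.
Assessed risk tier is set before the disposition has any effect — it is not caused by the disposition — and it independently drives the outcome. That makes it a confounder, so the causal comparison is within assessed risk tier levels.
Standardising the restorative-justice track to the population assessed risk tier mix: 0.334·23/94 + 0.331·19/53 + 0.334·8/13 = 0.406.

0.41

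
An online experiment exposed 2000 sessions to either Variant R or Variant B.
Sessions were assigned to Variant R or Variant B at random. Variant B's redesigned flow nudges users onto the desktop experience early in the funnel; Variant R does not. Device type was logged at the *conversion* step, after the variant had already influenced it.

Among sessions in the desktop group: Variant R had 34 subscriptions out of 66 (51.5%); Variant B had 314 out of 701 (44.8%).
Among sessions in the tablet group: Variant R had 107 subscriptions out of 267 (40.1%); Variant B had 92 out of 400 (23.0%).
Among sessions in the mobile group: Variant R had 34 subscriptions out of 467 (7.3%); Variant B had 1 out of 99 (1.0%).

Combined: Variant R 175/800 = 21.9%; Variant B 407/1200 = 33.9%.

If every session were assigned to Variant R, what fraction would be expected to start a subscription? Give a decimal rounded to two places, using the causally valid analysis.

0.22

The distribution of device type is itself part of what the variant does — it is an intermediate outcome. Holding it fixed would remove that part of the effect; the total effect is the pooled difference.
So P(outcome | do(Variant R)) is just the pooled rate for Variant R: 175/800 = 0.219.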